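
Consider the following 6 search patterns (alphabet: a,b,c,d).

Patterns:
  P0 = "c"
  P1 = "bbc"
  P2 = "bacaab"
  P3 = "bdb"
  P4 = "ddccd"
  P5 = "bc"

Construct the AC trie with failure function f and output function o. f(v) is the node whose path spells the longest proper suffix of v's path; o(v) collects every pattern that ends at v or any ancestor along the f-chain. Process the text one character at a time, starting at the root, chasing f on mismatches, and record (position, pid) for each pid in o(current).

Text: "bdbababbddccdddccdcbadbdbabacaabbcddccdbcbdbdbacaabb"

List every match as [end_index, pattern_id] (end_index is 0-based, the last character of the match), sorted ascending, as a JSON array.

Construct AC machine:
Trie nodes:
  0='ε' goto b→2 c→1 d→12
  1='c' goto ·  ←P0
  2='b' goto a→5 b→3 c→17 d→10
  3='bb' goto c→4
  4='bbc' goto ·  ←P1
  5='ba' goto c→6
  6='bac' goto a→7
  7='baca' goto a→8
  8='bacaa' goto b→9
  9='bacaab' goto ·  ←P2
  10='bd' goto b→11
  11='bdb' goto ·  ←P3
  12='d' goto d→13
  13='dd' goto c→14
  14='ddc' goto c→15
  15='ddcc' goto d→16
  16='ddccd' goto ·  ←P4
  17='bc' goto ·  ←P5

BFS fail/out derivation:
  fail(1) 'c': from fail(0)=0 chase 'c': 0 ⇒ 0;  out={0}∪out(0)={0}
  fail(2) 'b': from fail(0)=0 chase 'b': 0 ⇒ 0;  out=∅∪out(0)=∅
  fail(12) 'd': from fail(0)=0 chase 'd': 0 ⇒ 0;  out=∅∪out(0)=∅
  fail(3) 'bb': from fail(2)=0 chase 'b': 0 ⇒ 2;  out=∅∪out(2)=∅
  fail(5) 'ba': from fail(2)=0 chase 'a': 0 ⇒ 0;  out=∅∪out(0)=∅
  fail(10) 'bd': from fail(2)=0 chase 'd': 0 ⇒ 12;  out=∅∪out(12)=∅
  fail(13) 'dd': from fail(12)=0 chase 'd': 0 ⇒ 12;  out=∅∪out(12)=∅
  fail(17) 'bc': from fail(2)=0 chase 'c': 0 ⇒ 1;  out={5}∪out(1)={0,5}
  fail(4) 'bbc': from fail(3)=2 chase 'c': 2 ⇒ 17;  out={1}∪out(17)={0,1,5}
  fail(6) 'bac': from fail(5)=0 chase 'c': 0 ⇒ 1;  out=∅∪out(1)={0}
  fail(11) 'bdb': from fail(10)=12 chase 'b': 12→0 ⇒ 2;  out={3}∪out(2)={3}
  fail(14) 'ddc': from fail(13)=12 chase 'c': 12→0 ⇒ 1;  out=∅∪out(1)={0}
  fail(7) 'baca': from fail(6)=1 chase 'a': 1→0 ⇒ 0;  out=∅∪out(0)=∅
  fail(15) 'ddcc': from fail(14)=1 chase 'c': 1→0 ⇒ 1;  out=∅∪out(1)={0}
  fail(8) 'bacaa': from fail(7)=0 chase 'a': 0 ⇒ 0;  out=∅∪out(0)=∅
  fail(16) 'ddccd': from fail(15)=1 chase 'd': 1→0 ⇒ 12;  out={4}∪out(12)={4}
  fail(9) 'bacaab': from fail(8)=0 chase 'b': 0 ⇒ 2;  out={2}∪out(2)={2}

Text stream:
pos 0 'b': at 2
pos 1 'd': at 10
pos 2 'b': at 11  ** P3@[0:2]
pos 3 'a': at 5 ·f
pos 4 'b': at 2 ·f
pos 5 'a': at 5
pos 6 'b': at 2 ·f
pos 7 'b': at 3
pos 8 'd': at 10 ·f
pos 9 'd': at 13 ·f
pos 10 'c': at 14  ** P0@[10:10]
pos 11 'c': at 15  ** P0@[11:11]
pos 12 'd': at 16  ** P4@[8:12]
pos 13 'd': at 13 ·f
pos 14 'd': at 13 ·f
pos 15 'c': at 14  ** P0@[15:15]
pos 16 'c': at 15  ** P0@[16:16]
pos 17 'd': at 16  ** P4@[13:17]
pos 18 'c': at 1 ·f  ** P0@[18:18]
pos 19 'b': at 2 ·f
pos 20 'a': at 5
pos 21 'd': at 12 ·f
pos 22 'b': at 2 ·f
pos 23 'd': at 10
pos 24 'b': at 11  ** P3@[22:24]
pos 25 'a': at 5 ·f
pos 26 'b': at 2 ·f
pos 27 'a': at 5
pos 28 'c': at 6  ** P0@[28:28]
pos 29 'a': at 7
pos 30 'a': at 8
pos 31 'b': at 9  ** P2@[26:31]
pos 32 'b': at 3 ·f
pos 33 'c': at 4  ** P0@[33:33],P1@[31:33],P5@[32:33]
pos 34 'd': at 12 ·f
pos 35 'd': at 13
pos 36 'c': at 14  ** P0@[36:36]
pos 37 'c': at 15  ** P0@[37:37]
pos 38 'd': at 16  ** P4@[34:38]
pos 39 'b': at 2 ·f
pos 40 'c': at 17  ** P0@[40:40],P5@[39:40]
pos 41 'b': at 2 ·f
pos 42 'd': at 10
pos 43 'b': at 11  ** P3@[41:43]
pos 44 'd': at 10 ·f
pos 45 'b': at 11  ** P3@[43:45]
pos 46 'a': at 5 ·f
pos 47 'c': at 6  ** P0@[47:47]
pos 48 'a': at 7
pos 49 'a': at 8
pos 50 'b': at 9  ** P2@[45:50]
pos 51 'b': at 3 ·f

Result: [[2,3],[10,0],[11,0],[12,4],[15,0],[16,0],[17,4],[18,0],[24,3],[28,0],[31,2],[33,0],[33,1],[33,5],[36,0],[37,0],[38,4],[40,0],[40,5],[43,3],[45,3],[47,0],[50,2]]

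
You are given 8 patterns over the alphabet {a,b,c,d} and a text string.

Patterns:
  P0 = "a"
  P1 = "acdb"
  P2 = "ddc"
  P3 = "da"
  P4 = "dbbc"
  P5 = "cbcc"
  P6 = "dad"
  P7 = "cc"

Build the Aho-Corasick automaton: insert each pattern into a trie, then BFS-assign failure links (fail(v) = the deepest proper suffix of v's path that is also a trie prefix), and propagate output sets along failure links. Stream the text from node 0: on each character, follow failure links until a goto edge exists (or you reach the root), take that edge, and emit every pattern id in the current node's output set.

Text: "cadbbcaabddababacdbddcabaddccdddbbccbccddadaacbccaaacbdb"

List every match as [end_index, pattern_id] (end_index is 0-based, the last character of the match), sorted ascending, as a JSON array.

Build:
Trie nodes:
  n0 'ε': a→1 c→12 d→5
  n1 'a': c→2  ←P0
  n2 'ac': d→3
  n3 'acd': b→4
  n4 'acdb': ·  ←P1
  n5 'd': a→8 b→9 d→6
  n6 'dd': c→7
  n7 'ddc': ·  ←P2
  n8 'da': d→16  ←P3
  n9 'db': b→10
  n10 'dbb': c→11
  n11 'dbbc': ·  ←P4
  n12 'c': b→13 c→17
  n13 'cb': c→14
  n14 'cbc': c→15
  n15 'cbcc': ·  ←P5
  n16 'dad': ·  ←P6
  n17 'cc': ·  ←P7

Failure links (BFS by depth):
  n1('a'): parent n0 fail=0; on 'a' 0 → fail=0;  out {0}∪∅={0}
  n5('d'): parent n0 fail=0; on 'd' 0 → fail=0;  out ∅∪∅=∅
  n12('c'): parent n0 fail=0; on 'c' 0 → fail=0;  out ∅∪∅=∅
  n2('ac'): parent n1 fail=0; on 'c' 0 → fail=12;  out ∅∪∅=∅
  n6('dd'): parent n5 fail=0; on 'd' 0 → fail=5;  out ∅∪∅=∅
  n8('da'): parent n5 fail=0; on 'a' 0 → fail=1;  out {3}∪{0}={0,3}
  n9('db'): parent n5 fail=0; on 'b' 0 → fail=0;  out ∅∪∅=∅
  n13('cb'): parent n12 fail=0; on 'b' 0 → fail=0;  out ∅∪∅=∅
  n17('cc'): parent n12 fail=0; on 'c' 0 → fail=12;  out {7}∪∅={7}
  n3('acd'): parent n2 fail=12; on 'd' 12→0 → fail=5;  out ∅∪∅=∅
  n7('ddc'): parent n6 fail=5; on 'c' 5→0 → fail=12;  out {2}∪∅={2}
  n10('dbb'): parent n9 fail=0; on 'b' 0 → fail=0;  out ∅∪∅=∅
  n14('cbc'): parent n13 fail=0; on 'c' 0 → fail=12;  out ∅∪∅=∅
  n16('dad'): parent n8 fail=1; on 'd' 1→0 → fail=5;  out {6}∪∅={6}
  n4('acdb'): parent n3 fail=5; on 'b' 5 → fail=9;  out {1}∪∅={1}
  n11('dbbc'): parent n10 fail=0; on 'c' 0 → fail=12;  out {4}∪∅={4}
  n15('cbcc'): parent n14 fail=12; on 'c' 12 → fail=17;  out {5}∪{7}={5,7}

Scan:
i=0 'c': node 0→12
i=1 'a': node 12→1 (fail-walked)  ** P0@[1:1]
i=2 'd': node 1→5 (fail-walked)
i=3 'b': node 5→9
i=4 'b': node 9→10
i=5 'c': node 10→11  ** P4@[2:5]
i=6 'a': node 11→1 (fail-walked)  ** P0@[6:6]
i=7 'a': node 1→1 (fail-walked)  ** P0@[7:7]
i=8 'b': node 1→0 (fail-walked)
i=9 'd': node 0→5
i=10 'd': node 5→6
i=11 'a': node 6→8 (fail-walked)  ** P0@[11:11],P3@[10:11]
i=12 'b': node 8→0 (fail-walked)
i=13 'a': node 0→1  ** P0@[13:13]
i=14 'b': node 1→0 (fail-walked)
i=15 'a': node 0→1  ** P0@[15:15]
i=16 'c': node 1→2
i=17 'd': node 2→3
i=18 'b': node 3→4  ** P1@[15:18]
i=19 'd': node 4→5 (fail-walked)
i=20 'd': node 5→6
i=21 'c': node 6→7  ** P2@[19:21]
i=22 'a': node 7→1 (fail-walked)  ** P0@[22:22]
i=23 'b': node 1→0 (fail-walked)
i=24 'a': node 0→1  ** P0@[24:24]
i=25 'd': node 1→5 (fail-walked)
i=26 'd': node 5→6
i=27 'c': node 6→7  ** P2@[25:27]
i=28 'c': node 7→17 (fail-walked)  ** P7@[27:28]
i=29 'd': node 17→5 (fail-walked)
i=30 'd': node 5→6
i=31 'd': node 6→6 (fail-walked)
i=32 'b': node 6→9 (fail-walked)
i=33 'b': node 9→10
i=34 'c': node 10→11  ** P4@[31:34]
i=35 'c': node 11→17 (fail-walked)  ** P7@[34:35]
i=36 'b': node 17→13 (fail-walked)
i=37 'c': node 13→14
i=38 'c': node 14→15  ** P5@[35:38],P7@[37:38]
i=39 'd': node 15→5 (fail-walked)
i=40 'd': node 5→6
i=41 'a': node 6→8 (fail-walked)  ** P0@[41:41],P3@[40:41]
i=42 'd': node 8→16  ** P6@[40:42]
i=43 'a': node 16→8 (fail-walked)  ** P0@[43:43],P3@[42:43]
i=44 'a': node 8→1 (fail-walked)  ** P0@[44:44]
i=45 'c': node 1→2
i=46 'b': node 2→13 (fail-walked)
i=47 'c': node 13→14
i=48 'c': node 14→15  ** P5@[45:48],P7@[47:48]
i=49 'a': node 15→1 (fail-walked)  ** P0@[49:49]
i=50 'a': node 1→1 (fail-walked)  ** P0@[50:50]
i=51 'a': node 1→1 (fail-walked)  ** P0@[51:51]
i=52 'c': node 1→2
i=53 'b': node 2→13 (fail-walked)
i=54 'd': node 13→5 (fail-walked)
i=55 'b': node 5→9

Matches: [[1,0],[5,4],[6,0],[7,0],[11,0],[11,3],[13,0],[15,0],[18,1],[21,2],[22,0],[24,0],[27,2],[28,7],[34,4],[35,7],[38,5],[38,7],[41,0],[41,3],[42,6],[43,0],[43,3],[44,0],[48,5],[48,7],[49,0],[50,0],[51,0]]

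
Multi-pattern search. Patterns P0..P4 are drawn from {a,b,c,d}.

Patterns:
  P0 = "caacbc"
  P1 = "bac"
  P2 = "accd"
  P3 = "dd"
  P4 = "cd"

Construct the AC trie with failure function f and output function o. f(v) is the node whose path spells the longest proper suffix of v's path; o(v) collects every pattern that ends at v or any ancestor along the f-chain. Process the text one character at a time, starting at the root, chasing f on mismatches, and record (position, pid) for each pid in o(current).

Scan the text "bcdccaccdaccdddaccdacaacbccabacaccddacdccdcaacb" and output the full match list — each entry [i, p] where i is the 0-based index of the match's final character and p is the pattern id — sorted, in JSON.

Construct AC machine:
Trie (insert patterns):
  0='ε' goto a→10 b→7 c→1 d→14
  1='c' goto a→2 d→16
  2='ca' goto a→3
  3='caa' goto c→4
  4='caac' goto b→5
  5='caacb' goto c→6
  6='caacbc' goto ·  ←P0
  7='b' goto a→8
  8='ba' goto c→9
  9='bac' goto ·  ←P1
  10='a' goto c→11
  11='ac' goto c→12
  12='acc' goto d→13
  13='accd' goto ·  ←P2
  14='d' goto d→15
  15='dd' goto ·  ←P3
  16='cd' goto ·  ←P4

Failure links (BFS by depth):
  n1('c'): parent n0 fail=0; on 'c' 0 → fail=0;  out ∅∪∅=∅
  n7('b'): parent n0 fail=0; on 'b' 0 → fail=0;  out ∅∪∅=∅
  n10('a'): parent n0 fail=0; on 'a' 0 → fail=0;  out ∅∪∅=∅
  n14('d'): parent n0 fail=0; on 'd' 0 → fail=0;  out ∅∪∅=∅
  n2('ca'): parent n1 fail=0; on 'a' 0 → fail=10;  out ∅∪∅=∅
  n8('ba'): parent n7 fail=0; on 'a' 0 → fail=10;  out ∅∪∅=∅
  n11('ac'): parent n10 fail=0; on 'c' 0 → fail=1;  out ∅∪∅=∅
  n15('dd'): parent n14 fail=0; on 'd' 0 → fail=14;  out {3}∪∅={3}
  n16('cd'): parent n1 fail=0; on 'd' 0 → fail=14;  out {4}∪∅={4}
  n3('caa'): parent n2 fail=10; on 'a' 10→0 → fail=10;  out ∅∪∅=∅
  n9('bac'): parent n8 fail=10; on 'c' 10 → fail=11;  out {1}∪∅={1}
  n12('acc'): parent n11 fail=1; on 'c' 1→0 → fail=1;  out ∅∪∅=∅
  n4('caac'): parent n3 fail=10; on 'c' 10 → fail=11;  out ∅∪∅=∅
  n13('accd'): parent n12 fail=1; on 'd' 1 → fail=16;  out {2}∪{4}={2,4}
  n5('caacb'): parent n4 fail=11; on 'b' 11→1→0 → fail=7;  out ∅∪∅=∅
  n6('caacbc'): parent n5 fail=7; on 'c' 7→0 → fail=1;  out {0}∪∅={0}

Run:
pos 0 'b': at 7
pos 1 'c': at 1 ·f
pos 2 'd': at 16  → match P4@[1:2]
pos 3 'c': at 1 ·f
pos 4 'c': at 1 ·f
pos 5 'a': at 2
pos 6 'c': at 11 ·f
pos 7 'c': at 12
pos 8 'd': at 13  → match P2@[5:8],P4@[7:8]
pos 9 'a': at 10 ·f
pos 10 'c': at 11
pos 11 'c': at 12
pos 12 'd': at 13  → match P2@[9:12],P4@[11:12]
pos 13 'd': at 15 ·f  → match P3@[12:13]
pos 14 'd': at 15 ·f  → match P3@[13:14]
pos 15 'a': at 10 ·f
pos 16 'c': at 11
pos 17 'c': at 12
pos 18 'd': at 13  → match P2@[15:18],P4@[17:18]
pos 19 'a': at 10 ·f
pos 20 'c': at 11
pos 21 'a': at 2 ·f
pos 22 'a': at 3
pos 23 'c': at 4
pos 24 'b': at 5
pos 25 'c': at 6  → match P0@[20:25]
pos 26 'c': at 1 ·f
pos 27 'a': at 2
pos 28 'b': at 7 ·f
pos 29 'a': at 8
pos 30 'c': at 9  → match P1@[28:30]
pos 31 'a': at 2 ·f
pos 32 'c': at 11 ·f
pos 33 'c': at 12
pos 34 'd': at 13  → match P2@[31:34],P4@[33:34]
pos 35 'd': at 15 ·f  → match P3@[34:35]
pos 36 'a': at 10 ·f
pos 37 'c': at 11
pos 38 'd': at 16 ·f  → match P4@[37:38]
pos 39 'c': at 1 ·f
pos 40 'c': at 1 ·f
pos 41 'd': at 16  → match P4@[40:41]
pos 42 'c': at 1 ·f
pos 43 'a': at 2
pos 44 'a': at 3
pos 45 'c': at 4
pos 46 'b': at 5

Matches: [[2,4],[8,2],[8,4],[12,2],[12,4],[13,3],[14,3],[18,2],[18,4],[25,0],[30,1],[34,2],[34,4],[35,3],[38,4],[41,4]]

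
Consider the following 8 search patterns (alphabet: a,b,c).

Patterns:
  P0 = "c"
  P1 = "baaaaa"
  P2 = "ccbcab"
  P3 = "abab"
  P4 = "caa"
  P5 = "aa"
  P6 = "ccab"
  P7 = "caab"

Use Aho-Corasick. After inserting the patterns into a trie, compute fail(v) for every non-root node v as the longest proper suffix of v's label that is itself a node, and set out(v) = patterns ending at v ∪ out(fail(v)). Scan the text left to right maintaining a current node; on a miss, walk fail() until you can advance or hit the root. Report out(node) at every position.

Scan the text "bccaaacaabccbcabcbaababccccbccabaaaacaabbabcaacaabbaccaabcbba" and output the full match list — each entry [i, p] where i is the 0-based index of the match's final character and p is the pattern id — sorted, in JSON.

Build:
Trie nodes:
  n0 'ε': a→13 b→2 c→1
  n1 'c': a→17 c→8  ←P0
  n2 'b': a→3
  n3 'ba': a→4
  n4 'baa': a→5
  n5 'baaa': a→6
  n6 'baaaa': a→7
  n7 'baaaaa': ·  ←P1
  n8 'cc': a→20 b→9
  n9 'ccb': c→10
  n10 'ccbc': a→11
  n11 'ccbca': b→12
  n12 'ccbcab': ·  ←P2
  n13 'a': a→19 b→14
  n14 'ab': a→15
  n15 'aba': b→16
  n16 'abab': ·  ←P3
  n17 'ca': a→18
  n18 'caa': b→22  ←P4
  n19 'aa': ·  ←P5
  n20 'cca': b→21
  n21 'ccab': ·  ←P6
  n22 'caab': ·  ←P7

BFS fail/out derivation:
  n1('c'): parent n0 fail=0; on 'c' 0 → fail=0;  out {0}∪∅={0}
  n2('b'): parent n0 fail=0; on 'b' 0 → fail=0;  out ∅∪∅=∅
  n13('a'): parent n0 fail=0; on 'a' 0 → fail=0;  out ∅∪∅=∅
  n3('ba'): parent n2 fail=0; on 'a' 0 → fail=13;  out ∅∪∅=∅
  n8('cc'): parent n1 fail=0; on 'c' 0 → fail=1;  out ∅∪{0}={0}
  n14('ab'): parent n13 fail=0; on 'b' 0 → fail=2;  out ∅∪∅=∅
  n17('ca'): parent n1 fail=0; on 'a' 0 → fail=13;  out ∅∪∅=∅
  n19('aa'): parent n13 fail=0; on 'a' 0 → fail=13;  out {5}∪∅={5}
  n4('baa'): parent n3 fail=13; on 'a' 13 → fail=19;  out ∅∪{5}={5}
  n9('ccb'): parent n8 fail=1; on 'b' 1→0 → fail=2;  out ∅∪∅=∅
  n15('aba'): parent n14 fail=2; on 'a' 2 → fail=3;  out ∅∪∅=∅
  n18('caa'): parent n17 fail=13; on 'a' 13 → fail=19;  out {4}∪{5}={4,5}
  n20('cca'): parent n8 fail=1; on 'a' 1 → fail=17;  out ∅∪∅=∅
  n5('baaa'): parent n4 fail=19; on 'a' 19→13 → fail=19;  out ∅∪{5}={5}
  n10('ccbc'): parent n9 fail=2; on 'c' 2→0 → fail=1;  out ∅∪{0}={0}
  n16('abab'): parent n15 fail=3; on 'b' 3→13 → fail=14;  out {3}∪∅={3}
  n21('ccab'): parent n20 fail=17; on 'b' 17→13 → fail=14;  out {6}∪∅={6}
  n22('caab'): parent n18 fail=19; on 'b' 19→13 → fail=14;  out {7}∪∅={7}
  n6('baaaa'): parent n5 fail=19; on 'a' 19→13 → fail=19;  out ∅∪{5}={5}
  n11('ccbca'): parent n10 fail=1; on 'a' 1 → fail=17;  out ∅∪∅=∅
  n7('baaaaa'): parent n6 fail=19; on 'a' 19→13 → fail=19;  out {1}∪{5}={1,5}
  n12('ccbcab'): parent n11 fail=17; on 'b' 17→13 → fail=14;  out {2}∪∅={2}

Scan:
i=0 'b': node 0→2
i=1 'c': node 2→1 ·f  emit P0@[1:1]
i=2 'c': node 1→8  emit P0@[2:2]
i=3 'a': node 8→20
i=4 'a': node 20→18 ·f  emit P4@[2:4],P5@[3:4]
i=5 'a': node 18→19 ·f  emit P5@[4:5]
i=6 'c': node 19→1 ·f  emit P0@[6:6]
i=7 'a': node 1→17
i=8 'a': node 17→18  emit P4@[6:8],P5@[7:8]
i=9 'b': node 18→22  emit P7@[6:9]
i=10 'c': node 22→1 ·f  emit P0@[10:10]
i=11 'c': node 1→8  emit P0@[11:11]
i=12 'b': node 8→9
i=13 'c': node 9→10  emit P0@[13:13]
i=14 'a': node 10→11
i=15 'b': node 11→12  emit P2@[10:15]
i=16 'c': node 12→1 ·f  emit P0@[16:16]
i=17 'b': node 1→2 ·f
i=18 'a': node 2→3
i=19 'a': node 3→4  emit P5@[18:19]
i=20 'b': node 4→14 ·f
i=21 'a': node 14→15
i=22 'b': node 15→16  emit P3@[19:22]
i=23 'c': node 16→1 ·f  emit P0@[23:23]
i=24 'c': node 1→8  emit P0@[24:24]
i=25 'c': node 8→8 ·f  emit P0@[25:25]
i=26 'c': node 8→8 ·f  emit P0@[26:26]
i=27 'b': node 8→9
i=28 'c': node 9→10  emit P0@[28:28]
i=29 'c': node 10→8 ·f  emit P0@[29:29]
i=30 'a': node 8→20
i=31 'b': node 20→21  emit P6@[28:31]
i=32 'a': node 21→15 ·f
i=33 'a': node 15→4 ·f  emit P5@[32:33]
i=34 'a': node 4→5  emit P5@[33:34]
i=35 'a': node 5→6  emit P5@[34:35]
i=36 'c': node 6→1 ·f  emit P0@[36:36]
i=37 'a': node 1→17
i=38 'a': node 17→18  emit P4@[36:38],P5@[37:38]
i=39 'b': node 18→22  emit P7@[36:39]
i=40 'b': node 22→2 ·f
i=41 'a': node 2→3
i=42 'b': node 3→14 ·f
i=43 'c': node 14→1 ·f  emit P0@[43:43]
i=44 'a': node 1→17
i=45 'a': node 17→18  emit P4@[43:45],P5@[44:45]
i=46 'c': node 18→1 ·f  emit P0@[46:46]
i=47 'a': node 1→17
i=48 'a': node 17→18  emit P4@[46:48],P5@[47:48]
i=49 'b': node 18→22  emit P7@[46:49]
i=50 'b': node 22→2 ·f
i=51 'a': node 2→3
i=52 'c': node 3→1 ·f  emit P0@[52:52]
i=53 'c': node 1→8  emit P0@[53:53]
i=54 'a': node 8→20
i=55 'a': node 20→18 ·f  emit P4@[53:55],P5@[54:55]
i=56 'b': node 18→22  emit P7@[53:56]
i=57 'c': node 22→1 ·f  emit P0@[57:57]
i=58 'b': node 1→2 ·f
i=59 'b': node 2→2 ·f
i=60 'a': node 2→3

Result: [[1,0],[2,0],[4,4],[4,5],[5,5],[6,0],[8,4],[8,5],[9,7],[10,0],[11,0],[13,0],[15,2],[16,0],[19,5],[22,3],[23,0],[24,0],[25,0],[26,0],[28,0],[29,0],[31,6],[33,5],[34,5],[35,5],[36,0],[38,4],[38,5],[39,7],[43,0],[45,4],[45,5],[46,0],[48,4],[48,5],[49,7],[52,0],[53,0],[55,4],[55,5],[56,7],[57,0]]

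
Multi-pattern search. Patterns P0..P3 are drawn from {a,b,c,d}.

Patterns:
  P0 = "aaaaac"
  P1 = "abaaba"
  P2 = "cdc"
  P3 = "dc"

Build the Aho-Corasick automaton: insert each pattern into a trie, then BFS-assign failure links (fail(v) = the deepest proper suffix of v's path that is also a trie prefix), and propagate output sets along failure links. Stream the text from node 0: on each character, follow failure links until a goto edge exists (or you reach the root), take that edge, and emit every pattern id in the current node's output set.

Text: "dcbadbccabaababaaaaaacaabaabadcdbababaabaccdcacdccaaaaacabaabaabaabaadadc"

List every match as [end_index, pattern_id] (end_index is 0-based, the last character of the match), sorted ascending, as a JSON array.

Build:
Trie nodes:
  n0 'ε': a→1 c→12 d→15
  n1 'a': a→2 b→7
  n2 'aa': a→3
  n3 'aaa': a→4
  n4 'aaaa': a→5
  n5 'aaaaa': c→6
  n6 'aaaaac': ·  [P0 ends]
  n7 'ab': a→8
  n8 'aba': a→9
  n9 'abaa': b→10
  n10 'abaab': a→11
  n11 'abaaba': ·  [P1 ends]
  n12 'c': d→13
  n13 'cd': c→14
  n14 'cdc': ·  [P2 ends]
  n15 'd': c→16
  n16 'dc': ·  [P3 ends]

Failure links (BFS by depth):
  n1('a'): parent n0 fail=0; on 'a' 0 → fail=0;  out ∅∪∅=∅
  n12('c'): parent n0 fail=0; on 'c' 0 → fail=0;  out ∅∪∅=∅
  n15('d'): parent n0 fail=0; on 'd' 0 → fail=0;  out ∅∪∅=∅
  n2('aa'): parent n1 fail=0; on 'a' 0 → fail=1;  out ∅∪∅=∅
  n7('ab'): parent n1 fail=0; on 'b' 0 → fail=0;  out ∅∪∅=∅
  n13('cd'): parent n12 fail=0; on 'd' 0 → fail=15;  out ∅∪∅=∅
  n16('dc'): parent n15 fail=0; on 'c' 0 → fail=12;  out {3}∪∅={3}
  n3('aaa'): parent n2 fail=1; on 'a' 1 → fail=2;  out ∅∪∅=∅
  n8('aba'): parent n7 fail=0; on 'a' 0 → fail=1;  out ∅∪∅=∅
  n14('cdc'): parent n13 fail=15; on 'c' 15 → fail=16;  out {2}∪{3}={2,3}
  n4('aaaa'): parent n3 fail=2; on 'a' 2 → fail=3;  out ∅∪∅=∅
  n9('abaa'): parent n8 fail=1; on 'a' 1 → fail=2;  out ∅∪∅=∅
  n5('aaaaa'): parent n4 fail=3; on 'a' 3 → fail=4;  out ∅∪∅=∅
  n10('abaab'): parent n9 fail=2; on 'b' 2→1 → fail=7;  out ∅∪∅=∅
  n6('aaaaac'): parent n5 fail=4; on 'c' 4→3→2→1→0 → fail=12;  out {0}∪∅={0}
  n11('abaaba'): parent n10 fail=7; on 'a' 7 → fail=8;  out {1}∪∅={1}

Text stream:
[0] read 'd'  n0⇒n15
[1] read 'c'  n15⇒n16  ** P3@[0:1]
[2] read 'b'  n16⇒n0 ·f
[3] read 'a'  n0⇒n1
[4] read 'd'  n1⇒n15 ·f
[5] read 'b'  n15⇒n0 ·f
[6] read 'c'  n0⇒n12
[7] read 'c'  n12⇒n12 ·f
[8] read 'a'  n12⇒n1 ·f
[9] read 'b'  n1⇒n7
[10] read 'a'  n7⇒n8
[11] read 'a'  n8⇒n9
[12] read 'b'  n9⇒n10
[13] read 'a'  n10⇒n11  ** P1@[8:13]
[14] read 'b'  n11⇒n7 ·f
[15] read 'a'  n7⇒n8
[16] read 'a'  n8⇒n9
[17] read 'a'  n9⇒n3 ·f
[18] read 'a'  n3⇒n4
[19] read 'a'  n4⇒n5
[20] read 'a'  n5⇒n5 ·f
[21] read 'c'  n5⇒n6  ** P0@[16:21]
[22] read 'a'  n6⇒n1 ·f
[23] read 'a'  n1⇒n2
[24] read 'b'  n2⇒n7 ·f
[25] read 'a'  n7⇒n8
[26] read 'a'  n8⇒n9
[27] read 'b'  n9⇒n10
[28] read 'a'  n10⇒n11  ** P1@[23:28]
[29] read 'd'  n11⇒n15 ·f
[30] read 'c'  n15⇒n16  ** P3@[29:30]
[31] read 'd'  n16⇒n13 ·f
[32] read 'b'  n13⇒n0 ·f
[33] read 'a'  n0⇒n1
[34] read 'b'  n1⇒n7
[35] read 'a'  n7⇒n8
[36] read 'b'  n8⇒n7 ·f
[37] read 'a'  n7⇒n8
[38] read 'a'  n8⇒n9
[39] read 'b'  n9⇒n10
[40] read 'a'  n10⇒n11  ** P1@[35:40]
[41] read 'c'  n11⇒n12 ·f
[42] read 'c'  n12⇒n12 ·f
[43] read 'd'  n12⇒n13
[44] read 'c'  n13⇒n14  ** P2@[42:44],P3@[43:44]
[45] read 'a'  n14⇒n1 ·f
[46] read 'c'  n1⇒n12 ·f
[47] read 'd'  n12⇒n13
[48] read 'c'  n13⇒n14  ** P2@[46:48],P3@[47:48]
[49] read 'c'  n14⇒n12 ·f
[50] read 'a'  n12⇒n1 ·f
[51] read 'a'  n1⇒n2
[52] read 'a'  n2⇒n3
[53] read 'a'  n3⇒n4
[54] read 'a'  n4⇒n5
[55] read 'c'  n5⇒n6  ** P0@[50:55]
[56] read 'a'  n6⇒n1 ·f
[57] read 'b'  n1⇒n7
[58] read 'a'  n7⇒n8
[59] read 'a'  n8⇒n9
[60] read 'b'  n9⇒n10
[61] read 'a'  n10⇒n11  ** P1@[56:61]
[62] read 'a'  n11⇒n9 ·f
[63] read 'b'  n9⇒n10
[64] read 'a'  n10⇒n11  ** P1@[59:64]
[65] read 'a'  n11⇒n9 ·f
[66] read 'b'  n9⇒n10
[67] read 'a'  n10⇒n11  ** P1@[62:67]
[68] read 'a'  n11⇒n9 ·f
[69] read 'd'  n9⇒n15 ·f
[70] read 'a'  n15⇒n1 ·f
[71] read 'd'  n1⇒n15 ·f
[72] read 'c'  n15⇒n16  ** P3@[71:72]

Matches: [[1,3],[13,1],[21,0],[28,1],[30,3],[40,1],[44,2],[44,3],[48,2],[48,3],[55,0],[61,1],[64,1],[67,1],[72,3]]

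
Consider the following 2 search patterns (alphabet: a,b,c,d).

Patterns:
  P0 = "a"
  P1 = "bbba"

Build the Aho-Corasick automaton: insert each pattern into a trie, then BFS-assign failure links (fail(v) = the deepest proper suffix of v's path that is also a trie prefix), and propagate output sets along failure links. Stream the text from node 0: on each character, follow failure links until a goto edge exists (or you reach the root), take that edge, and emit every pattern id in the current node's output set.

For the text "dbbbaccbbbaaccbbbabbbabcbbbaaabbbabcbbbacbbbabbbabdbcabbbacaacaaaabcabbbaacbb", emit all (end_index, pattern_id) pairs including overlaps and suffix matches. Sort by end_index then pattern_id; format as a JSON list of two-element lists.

Build automaton:
Trie (insert patterns):
  n0 'ε': a→1 b→2
  n1 'a': ·  [P0 ends]
  n2 'b': b→3
  n3 'bb': b→4
  n4 'bbb': a→5
  n5 'bbba': ·  [P1 ends]

Failure links (BFS by depth):
  fail(1) 'a': from fail(0)=0 chase 'a': 0 ⇒ 0;  out={0}∪out(0)={0}
  fail(2) 'b': from fail(0)=0 chase 'b': 0 ⇒ 0;  out=∅∪out(0)=∅
  fail(3) 'bb': from fail(2)=0 chase 'b': 0 ⇒ 2;  out=∅∪out(2)=∅
  fail(4) 'bbb': from fail(3)=2 chase 'b': 2 ⇒ 3;  out=∅∪out(3)=∅
  fail(5) 'bbba': from fail(4)=3 chase 'a': 3→2→0 ⇒ 1;  out={1}∪out(1)={0,1}

Run:
[0] read 'd'  n0⇒n0
[1] read 'b'  n0⇒n2
[2] read 'b'  n2⇒n3
[3] read 'b'  n3⇒n4
[4] read 'a'  n4⇒n5  emit P0@[4:4],P1@[1:4]
[5] read 'c'  n5⇒n0 (via fail)
[6] read 'c'  n0⇒n0
[7] read 'b'  n0⇒n2
[8] read 'b'  n2⇒n3
[9] read 'b'  n3⇒n4
[10] read 'a'  n4⇒n5  emit P0@[10:10],P1@[7:10]
[11] read 'a'  n5⇒n1 (via fail)  emit P0@[11:11]
[12] read 'c'  n1⇒n0 (via fail)
[13] read 'c'  n0⇒n0
[14] read 'b'  n0⇒n2
[15] read 'b'  n2⇒n3
[16] read 'b'  n3⇒n4
[17] read 'a'  n4⇒n5  emit P0@[17:17],P1@[14:17]
[18] read 'b'  n5⇒n2 (via fail)
[19] read 'b'  n2⇒n3
[20] read 'b'  n3⇒n4
[21] read 'a'  n4⇒n5  emit P0@[21:21],P1@[18:21]
[22] read 'b'  n5⇒n2 (via fail)
[23] read 'c'  n2⇒n0 (via fail)
[24] read 'b'  n0⇒n2
[25] read 'b'  n2⇒n3
[26] read 'b'  n3⇒n4
[27] read 'a'  n4⇒n5  emit P0@[27:27],P1@[24:27]
[28] read 'a'  n5⇒n1 (via fail)  emit P0@[28:28]
[29] read 'a'  n1⇒n1 (via fail)  emit P0@[29:29]
[30] read 'b'  n1⇒n2 (via fail)
[31] read 'b'  n2⇒n3
[32] read 'b'  n3⇒n4
[33] read 'a'  n4⇒n5  emit P0@[33:33],P1@[30:33]
[34] read 'b'  n5⇒n2 (via fail)
[35] read 'c'  n2⇒n0 (via fail)
[36] read 'b'  n0⇒n2
[37] read 'b'  n2⇒n3
[38] read 'b'  n3⇒n4
[39] read 'a'  n4⇒n5  emit P0@[39:39],P1@[36:39]
[40] read 'c'  n5⇒n0 (via fail)
[41] read 'b'  n0⇒n2
[42] read 'b'  n2⇒n3
[43] read 'b'  n3⇒n4
[44] read 'a'  n4⇒n5  emit P0@[44:44],P1@[41:44]
[45] read 'b'  n5⇒n2 (via fail)
[46] read 'b'  n2⇒n3
[47] read 'b'  n3⇒n4
[48] read 'a'  n4⇒n5  emit P0@[48:48],P1@[45:48]
[49] read 'b'  n5⇒n2 (via fail)
[50] read 'd'  n2⇒n0 (via fail)
[51] read 'b'  n0⇒n2
[52] read 'c'  n2⇒n0 (via fail)
[53] read 'a'  n0⇒n1  emit P0@[53:53]
[54] read 'b'  n1⇒n2 (via fail)
[55] read 'b'  n2⇒n3
[56] read 'b'  n3⇒n4
[57] read 'a'  n4⇒n5  emit P0@[57:57],P1@[54:57]
[58] read 'c'  n5⇒n0 (via fail)
[59] read 'a'  n0⇒n1  emit P0@[59:59]
[60] read 'a'  n1⇒n1 (via fail)  emit P0@[60:60]
[61] read 'c'  n1⇒n0 (via fail)
[62] read 'a'  n0⇒n1  emit P0@[62:62]
[63] read 'a'  n1⇒n1 (via fail)  emit P0@[63:63]
[64] read 'a'  n1⇒n1 (via fail)  emit P0@[64:64]
[65] read 'a'  n1⇒n1 (via fail)  emit P0@[65:65]
[66] read 'b'  n1⇒n2 (via fail)
[67] read 'c'  n2⇒n0 (via fail)
[68] read 'a'  n0⇒n1  emit P0@[68:68]
[69] read 'b'  n1⇒n2 (via fail)
[70] read 'b'  n2⇒n3
[71] read 'b'  n3⇒n4
[72] read 'a'  n4⇒n5  emit P0@[72:72],P1@[69:72]
[73] read 'a'  n5⇒n1 (via fail)  emit P0@[73:73]
[74] read 'c'  n1⇒n0 (via fail)
[75] read 'b'  n0⇒n2
[76] read 'b'  n2⇒n3

Result: [[4,0],[4,1],[10,0],[10,1],[11,0],[17,0],[17,1],[21,0],[21,1],[27,0],[27,1],[28,0],[29,0],[33,0],[33,1],[39,0],[39,1],[44,0],[44,1],[48,0],[48,1],[53,0],[57,0],[57,1],[59,0],[60,0],[62,0],[63,0],[64,0],[65,0],[68,0],[72,0],[72,1],[73,0]]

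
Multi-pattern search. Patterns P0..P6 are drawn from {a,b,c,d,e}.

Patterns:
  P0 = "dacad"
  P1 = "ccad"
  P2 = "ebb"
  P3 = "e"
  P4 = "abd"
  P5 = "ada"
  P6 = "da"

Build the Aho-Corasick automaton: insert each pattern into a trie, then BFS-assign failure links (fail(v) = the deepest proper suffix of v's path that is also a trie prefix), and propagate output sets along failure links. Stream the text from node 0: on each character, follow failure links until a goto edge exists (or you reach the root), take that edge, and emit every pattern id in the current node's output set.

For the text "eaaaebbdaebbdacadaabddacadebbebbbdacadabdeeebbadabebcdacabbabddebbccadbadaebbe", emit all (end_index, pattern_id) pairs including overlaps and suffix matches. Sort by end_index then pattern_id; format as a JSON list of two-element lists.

Build:
Trie nodes:
  n0 'ε': a→13 c→6 d→1 e→10
  n1 'd': a→2
  n2 'da': c→3  [P6 ends]
  n3 'dac': a→4
  n4 'daca': d→5
  n5 'dacad': ·  [P0 ends]
  n6 'c': c→7
  n7 'cc': a→8
  n8 'cca': d→9
  n9 'ccad': ·  [P1 ends]
  n10 'e': b→11  [P3 ends]
  n11 'eb': b→12
  n12 'ebb': ·  [P2 ends]
  n13 'a': b→14 d→16
  n14 'ab': d→15
  n15 'abd': ·  [P4 ends]
  n16 'ad': a→17
  n17 'ada': ·  [P5 ends]

BFS fail/out derivation:
  fail(1) 'd': from fail(0)=0 chase 'd': 0 ⇒ 0;  out=∅∪out(0)=∅
  fail(6) 'c': from fail(0)=0 chase 'c': 0 ⇒ 0;  out=∅∪out(0)=∅
  fail(10) 'e': from fail(0)=0 chase 'e': 0 ⇒ 0;  out={3}∪out(0)={3}
  fail(13) 'a': from fail(0)=0 chase 'a': 0 ⇒ 0;  out=∅∪out(0)=∅
  fail(2) 'da': from fail(1)=0 chase 'a': 0 ⇒ 13;  out={6}∪out(13)={6}
  fail(7) 'cc': from fail(6)=0 chase 'c': 0 ⇒ 6;  out=∅∪out(6)=∅
  fail(11) 'eb': from fail(10)=0 chase 'b': 0 ⇒ 0;  out=∅∪out(0)=∅
  fail(14) 'ab': from fail(13)=0 chase 'b': 0 ⇒ 0;  out=∅∪out(0)=∅
  fail(16) 'ad': from fail(13)=0 chase 'd': 0 ⇒ 1;  out=∅∪out(1)=∅
  fail(3) 'dac': from fail(2)=13 chase 'c': 13→0 ⇒ 6;  out=∅∪out(6)=∅
  fail(8) 'cca': from fail(7)=6 chase 'a': 6→0 ⇒ 13;  out=∅∪out(13)=∅
  fail(12) 'ebb': from fail(11)=0 chase 'b': 0 ⇒ 0;  out={2}∪out(0)={2}
  fail(15) 'abd': from fail(14)=0 chase 'd': 0 ⇒ 1;  out={4}∪out(1)={4}
  fail(17) 'ada': from fail(16)=1 chase 'a': 1 ⇒ 2;  out={5}∪out(2)={5,6}
  fail(4) 'daca': from fail(3)=6 chase 'a': 6→0 ⇒ 13;  out=∅∪out(13)=∅
  fail(9) 'ccad': from fail(8)=13 chase 'd': 13 ⇒ 16;  out={1}∪out(16)={1}
  fail(5) 'dacad': from fail(4)=13 chase 'd': 13 ⇒ 16;  out={0}∪out(16)={0}

Run:
i=0 'e': node 0→10  ** P3@[0:0]
i=1 'a': node 10→13 (fail-walked)
i=2 'a': node 13→13 (fail-walked)
i=3 'a': node 13→13 (fail-walked)
i=4 'e': node 13→10 (fail-walked)  ** P3@[4:4]
i=5 'b': node 10→11
i=6 'b': node 11→12  ** P2@[4:6]
i=7 'd': node 12→1 (fail-walked)
i=8 'a': node 1→2  ** P6@[7:8]
i=9 'e': node 2→10 (fail-walked)  ** P3@[9:9]
i=10 'b': node 10→11
i=11 'b': node 11→12  ** P2@[9:11]
i=12 'd': node 12→1 (fail-walked)
i=13 'a': node 1→2  ** P6@[12:13]
i=14 'c': node 2→3
i=15 'a': node 3→4
i=16 'd': node 4→5  ** P0@[12:16]
i=17 'a': node 5→17 (fail-walked)  ** P5@[15:17],P6@[16:17]
i=18 'a': node 17→13 (fail-walked)
i=19 'b': node 13→14
i=20 'd': node 14→15  ** P4@[18:20]
i=21 'd': node 15→1 (fail-walked)
i=22 'a': node 1→2  ** P6@[21:22]
i=23 'c': node 2→3
i=24 'a': node 3→4
i=25 'd': node 4→5  ** P0@[21:25]
i=26 'e': node 5→10 (fail-walked)  ** P3@[26:26]
i=27 'b': node 10→11
i=28 'b': node 11→12  ** P2@[26:28]
i=29 'e': node 12→10 (fail-walked)  ** P3@[29:29]
i=30 'b': node 10→11
i=31 'b': node 11→12  ** P2@[29:31]
i=32 'b': node 12→0 (fail-walked)
i=33 'd': node 0→1
i=34 'a': node 1→2  ** P6@[33:34]
i=35 'c': node 2→3
i=36 'a': node 3→4
i=37 'd': node 4→5  ** P0@[33:37]
i=38 'a': node 5→17 (fail-walked)  ** P5@[36:38],P6@[37:38]
i=39 'b': node 17→14 (fail-walked)
i=40 'd': node 14→15  ** P4@[38:40]
i=41 'e': node 15→10 (fail-walked)  ** P3@[41:41]
i=42 'e': node 10→10 (fail-walked)  ** P3@[42:42]
i=43 'e': node 10→10 (fail-walked)  ** P3@[43:43]
i=44 'b': node 10→11
i=45 'b': node 11→12  ** P2@[43:45]
i=46 'a': node 12→13 (fail-walked)
i=47 'd': node 13→16
i=48 'a': node 16→17  ** P5@[46:48],P6@[47:48]
i=49 'b': node 17→14 (fail-walked)
i=50 'e': node 14→10 (fail-walked)  ** P3@[50:50]
i=51 'b': node 10→11
i=52 'c': node 11→6 (fail-walked)
i=53 'd': node 6→1 (fail-walked)
i=54 'a': node 1→2  ** P6@[53:54]
i=55 'c': node 2→3
i=56 'a': node 3→4
i=57 'b': node 4→14 (fail-walked)
i=58 'b': node 14→0 (fail-walked)
i=59 'a': node 0→13
i=60 'b': node 13→14
i=61 'd': node 14→15  ** P4@[59:61]
i=62 'd': node 15→1 (fail-walked)
i=63 'e': node 1→10 (fail-walked)  ** P3@[63:63]
i=64 'b': node 10→11
i=65 'b': node 11→12  ** P2@[63:65]
i=66 'c': node 12→6 (fail-walked)
i=67 'c': node 6→7
i=68 'a': node 7→8
i=69 'd': node 8→9  ** P1@[66:69]
i=70 'b': node 9→0 (fail-walked)
i=71 'a': node 0→13
i=72 'd': node 13→16
i=73 'a': node 16→17  ** P5@[71:73],P6@[72:73]
i=74 'e': node 17→10 (fail-walked)  ** P3@[74:74]
i=75 'b': node 10→11
i=76 'b': node 11→12  ** P2@[74:76]
i=77 'e': node 12→10 (fail-walked)  ** P3@[77:77]

All matches (sorted): [[0,3],[4,3],[6,2],[8,6],[9,3],[11,2],[13,6],[16,0],[17,5],[17,6],[20,4],[22,6],[25,0],[26,3],[28,2],[29,3],[31,2],[34,6],[37,0],[38,5],[38,6],[40,4],[41,3],[42,3],[43,3],[45,2],[48,5],[48,6],[50,3],[54,6],[61,4],[63,3],[65,2],[69,1],[73,5],[73,6],[74,3],[76,2],[77,3]]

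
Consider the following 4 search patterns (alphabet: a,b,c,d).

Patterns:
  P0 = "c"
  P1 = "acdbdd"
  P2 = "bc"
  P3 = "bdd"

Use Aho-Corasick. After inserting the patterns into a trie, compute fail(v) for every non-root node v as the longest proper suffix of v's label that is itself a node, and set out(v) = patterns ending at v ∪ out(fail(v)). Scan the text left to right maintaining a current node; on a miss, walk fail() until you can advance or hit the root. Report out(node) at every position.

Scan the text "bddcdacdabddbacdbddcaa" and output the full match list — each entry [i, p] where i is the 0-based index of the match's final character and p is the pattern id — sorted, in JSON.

Build automaton:
Trie nodes:
  n0 'ε': a→2 b→8 c→1
  n1 'c': ·  [P0 ends]
  n2 'a': c→3
  n3 'ac': d→4
  n4 'acd': b→5
  n5 'acdb': d→6
  n6 'acdbd': d→7
  n7 'acdbdd': ·  [P1 ends]
  n8 'b': c→9 d→10
  n9 'bc': ·  [P2 ends]
  n10 'bd': d→11
  n11 'bdd': ·  [P3 ends]

Failure links (BFS by depth):
  fail(1) 'c': from fail(0)=0 chase 'c': 0 ⇒ 0;  out={0}∪out(0)={0}
  fail(2) 'a': from fail(0)=0 chase 'a': 0 ⇒ 0;  out=∅∪out(0)=∅
  fail(8) 'b': from fail(0)=0 chase 'b': 0 ⇒ 0;  out=∅∪out(0)=∅
  fail(3) 'ac': from fail(2)=0 chase 'c': 0 ⇒ 1;  out=∅∪out(1)={0}
  fail(9) 'bc': from fail(8)=0 chase 'c': 0 ⇒ 1;  out={2}∪out(1)={0,2}
  fail(10) 'bd': from fail(8)=0 chase 'd': 0 ⇒ 0;  out=∅∪out(0)=∅
  fail(4) 'acd': from fail(3)=1 chase 'd': 1→0 ⇒ 0;  out=∅∪out(0)=∅
  fail(11) 'bdd': from fail(10)=0 chase 'd': 0 ⇒ 0;  out={3}∪out(0)={3}
  fail(5) 'acdb': from fail(4)=0 chase 'b': 0 ⇒ 8;  out=∅∪out(8)=∅
  fail(6) 'acdbd': from fail(5)=8 chase 'd': 8 ⇒ 10;  out=∅∪out(10)=∅
  fail(7) 'acdbdd': from fail(6)=10 chase 'd': 10 ⇒ 11;  out={1}∪out(11)={1,3}

Run:
pos 0 'b': at 8
pos 1 'd': at 10
pos 2 'd': at 11  → match P3@[0:2]
pos 3 'c': at 1 (via fail)  → match P0@[3:3]
pos 4 'd': at 0 (via fail)
pos 5 'a': at 2
pos 6 'c': at 3  → match P0@[6:6]
pos 7 'd': at 4
pos 8 'a': at 2 (via fail)
pos 9 'b': at 8 (via fail)
pos 10 'd': at 10
pos 11 'd': at 11  → match P3@[9:11]
pos 12 'b': at 8 (via fail)
pos 13 'a': at 2 (via fail)
pos 14 'c': at 3  → match P0@[14:14]
pos 15 'd': at 4
pos 16 'b': at 5
pos 17 'd': at 6
pos 18 'd': at 7  → match P1@[13:18],P3@[16:18]
pos 19 'c': at 1 (via fail)  → match P0@[19:19]
pos 20 'a': at 2 (via fail)
pos 21 'a': at 2 (via fail)

Matches: [[2,3],[3,0],[6,0],[11,3],[14,0],[18,1],[18,3],[19,0]]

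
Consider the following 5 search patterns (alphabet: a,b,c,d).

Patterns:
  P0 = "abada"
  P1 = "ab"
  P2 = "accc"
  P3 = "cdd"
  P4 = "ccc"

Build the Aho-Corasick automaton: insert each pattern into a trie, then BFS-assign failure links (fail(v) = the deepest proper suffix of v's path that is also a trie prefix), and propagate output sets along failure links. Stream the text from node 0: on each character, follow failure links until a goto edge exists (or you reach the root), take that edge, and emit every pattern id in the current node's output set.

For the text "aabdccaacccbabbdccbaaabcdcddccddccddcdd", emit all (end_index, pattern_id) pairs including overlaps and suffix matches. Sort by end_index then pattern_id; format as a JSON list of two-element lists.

Build:
Trie (insert patterns):
  0='ε' goto a→1 c→9
  1='a' goto b→2 c→6
  2='ab' goto a→3  ←P1
  3='aba' goto d→4
  4='abad' goto a→5
  5='abada' goto ·  ←P0
  6='ac' goto c→7
  7='acc' goto c→8
  8='accc' goto ·  ←P2
  9='c' goto c→12 d→10
  10='cd' goto d→11
  11='cdd' goto ·  ←P3
  12='cc' goto c→13
  13='ccc' goto ·  ←P4

BFS fail/out derivation:
  fail(1) 'a': from fail(0)=0 chase 'a': 0 ⇒ 0;  out=∅∪out(0)=∅
  fail(9) 'c': from fail(0)=0 chase 'c': 0 ⇒ 0;  out=∅∪out(0)=∅
  fail(2) 'ab': from fail(1)=0 chase 'b': 0 ⇒ 0;  out={1}∪out(0)={1}
  fail(6) 'ac': from fail(1)=0 chase 'c': 0 ⇒ 9;  out=∅∪out(9)=∅
  fail(10) 'cd': from fail(9)=0 chase 'd': 0 ⇒ 0;  out=∅∪out(0)=∅
  fail(12) 'cc': from fail(9)=0 chase 'c': 0 ⇒ 9;  out=∅∪out(9)=∅
  fail(3) 'aba': from fail(2)=0 chase 'a': 0 ⇒ 1;  out=∅∪out(1)=∅
  fail(7) 'acc': from fail(6)=9 chase 'c': 9 ⇒ 12;  out=∅∪out(12)=∅
  fail(11) 'cdd': from fail(10)=0 chase 'd': 0 ⇒ 0;  out={3}∪out(0)={3}
  fail(13) 'ccc': from fail(12)=9 chase 'c': 9 ⇒ 12;  out={4}∪out(12)={4}
  fail(4) 'abad': from fail(3)=1 chase 'd': 1→0 ⇒ 0;  out=∅∪out(0)=∅
  fail(8) 'accc': from fail(7)=12 chase 'c': 12 ⇒ 13;  out={2}∪out(13)={2,4}
  fail(5) 'abada': from fail(4)=0 chase 'a': 0 ⇒ 1;  out={0}∪out(1)={0}

Run:
i=0 'a': node 0→1
i=1 'a': node 1→1 (fail-walked)
i=2 'b': node 1→2  emit P1@[1:2]
i=3 'd': node 2→0 (fail-walked)
i=4 'c': node 0→9
i=5 'c': node 9→12
i=6 'a': node 12→1 (fail-walked)
i=7 'a': node 1→1 (fail-walked)
i=8 'c': node 1→6
i=9 'c': node 6→7
i=10 'c': node 7→8  emit P2@[7:10],P4@[8:10]
i=11 'b': node 8→0 (fail-walked)
i=12 'a': node 0→1
i=13 'b': node 1→2  emit P1@[12:13]
i=14 'b': node 2→0 (fail-walked)
i=15 'd': node 0→0
i=16 'c': node 0→9
i=17 'c': node 9→12
i=18 'b': node 12→0 (fail-walked)
i=19 'a': node 0→1
i=20 'a': node 1→1 (fail-walked)
i=21 'a': node 1→1 (fail-walked)
i=22 'b': node 1→2  emit P1@[21:22]
i=23 'c': node 2→9 (fail-walked)
i=24 'd': node 9→10
i=25 'c': node 10→9 (fail-walked)
i=26 'd': node 9→10
i=27 'd': node 10→11  emit P3@[25:27]
i=28 'c': node 11→9 (fail-walked)
i=29 'c': node 9→12
i=30 'd': node 12→10 (fail-walked)
i=31 'd': node 10→11  emit P3@[29:31]
i=32 'c': node 11→9 (fail-walked)
i=33 'c': node 9→12
i=34 'd': node 12→10 (fail-walked)
i=35 'd': node 10→11  emit P3@[33:35]
i=36 'c': node 11→9 (fail-walked)
i=37 'd': node 9→10
i=38 'd': node 10→11  emit P3@[36:38]

Matches: [[2,1],[10,2],[10,4],[13,1],[22,1],[27,3],[31,3],[35,3],[38,3]]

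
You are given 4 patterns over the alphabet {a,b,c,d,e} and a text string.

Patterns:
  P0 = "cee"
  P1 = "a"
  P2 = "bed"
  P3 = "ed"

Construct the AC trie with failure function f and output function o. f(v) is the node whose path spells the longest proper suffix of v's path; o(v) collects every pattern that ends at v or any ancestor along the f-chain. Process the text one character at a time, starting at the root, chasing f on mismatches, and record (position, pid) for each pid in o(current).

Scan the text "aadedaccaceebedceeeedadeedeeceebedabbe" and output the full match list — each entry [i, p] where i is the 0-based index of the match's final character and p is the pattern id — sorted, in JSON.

Build automaton:
Trie (insert patterns):
  n0 'ε': a→4 b→5 c→1 e→8
  n1 'c': e→2
  n2 'ce': e→3
  n3 'cee': ·  ←P0
  n4 'a': ·  ←P1
  n5 'b': e→6
  n6 'be': d→7
  n7 'bed': ·  ←P2
  n8 'e': d→9
  n9 'ed': ·  ←P3

Failure links (BFS by depth):
  n1('c'): parent n0 fail=0; on 'c' 0 → fail=0;  out ∅∪∅=∅
  n4('a'): parent n0 fail=0; on 'a' 0 → fail=0;  out {1}∪∅={1}
  n5('b'): parent n0 fail=0; on 'b' 0 → fail=0;  out ∅∪∅=∅
  n8('e'): parent n0 fail=0; on 'e' 0 → fail=0;  out ∅∪∅=∅
  n2('ce'): parent n1 fail=0; on 'e' 0 → fail=8;  out ∅∪∅=∅
  n6('be'): parent n5 fail=0; on 'e' 0 → fail=8;  out ∅∪∅=∅
  n9('ed'): parent n8 fail=0; on 'd' 0 → fail=0;  out {3}∪∅={3}
  n3('cee'): parent n2 fail=8; on 'e' 8→0 → fail=8;  out {0}∪∅={0}
  n7('bed'): parent n6 fail=8; on 'd' 8 → fail=9;  out {2}∪{3}={2,3}

Scan:
[0] read 'a'  n0⇒n4  → match P1@[0:0]
[1] read 'a'  n4⇒n4 (fail-walked)  → match P1@[1:1]
[2] read 'd'  n4⇒n0 (fail-walked)
[3] read 'e'  n0⇒n8
[4] read 'd'  n8⇒n9  → match P3@[3:4]
[5] read 'a'  n9⇒n4 (fail-walked)  → match P1@[5:5]
[6] read 'c'  n4⇒n1 (fail-walked)
[7] read 'c'  n1⇒n1 (fail-walked)
[8] read 'a'  n1⇒n4 (fail-walked)  → match P1@[8:8]
[9] read 'c'  n4⇒n1 (fail-walked)
[10] read 'e'  n1⇒n2
[11] read 'e'  n2⇒n3  → match P0@[9:11]
[12] read 'b'  n3⇒n5 (fail-walked)
[13] read 'e'  n5⇒n6
[14] read 'd'  n6⇒n7  → match P2@[12:14],P3@[13:14]
[15] read 'c'  n7⇒n1 (fail-walked)
[16] read 'e'  n1⇒n2
[17] read 'e'  n2⇒n3  → match P0@[15:17]
[18] read 'e'  n3⇒n8 (fail-walked)
[19] read 'e'  n8⇒n8 (fail-walked)
[20] read 'd'  n8⇒n9  → match P3@[19:20]
[21] read 'a'  n9⇒n4 (fail-walked)  → match P1@[21:21]
[22] read 'd'  n4⇒n0 (fail-walked)
[23] read 'e'  n0⇒n8
[24] read 'e'  n8⇒n8 (fail-walked)
[25] read 'd'  n8⇒n9  → match P3@[24:25]
[26] read 'e'  n9⇒n8 (fail-walked)
[27] read 'e'  n8⇒n8 (fail-walked)
[28] read 'c'  n8⇒n1 (fail-walked)
[29] read 'e'  n1⇒n2
[30] read 'e'  n2⇒n3  → match P0@[28:30]
[31] read 'b'  n3⇒n5 (fail-walked)
[32] read 'e'  n5⇒n6
[33] read 'd'  n6⇒n7  → match P2@[31:33],P3@[32:33]
[34] read 'a'  n7⇒n4 (fail-walked)  → match P1@[34:34]
[35] read 'b'  n4⇒n5 (fail-walked)
[36] read 'b'  n5⇒n5 (fail-walked)
[37] read 'e'  n5⇒n6

Result: [[0,1],[1,1],[4,3],[5,1],[8,1],[11,0],[14,2],[14,3],[17,0],[20,3],[21,1],[25,3],[30,0],[33,2],[33,3],[34,1]]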